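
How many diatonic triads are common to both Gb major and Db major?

4

Diatonic triads of Gb major: Gb major (I), Ab minor (ii), Bb minor (iii), Cb major (IV), Db major (V), Eb minor (vi), F diminished (vii°).
Diatonic triads of Db major: Db major (I), Eb minor (ii), F minor (iii), Gb major (IV), Ab major (V), Bb minor (vi), C diminished (vii°).
Matching root and quality in both lists: Gb major, Bb minor, Db major, Eb minor.
That gives 4 common triads.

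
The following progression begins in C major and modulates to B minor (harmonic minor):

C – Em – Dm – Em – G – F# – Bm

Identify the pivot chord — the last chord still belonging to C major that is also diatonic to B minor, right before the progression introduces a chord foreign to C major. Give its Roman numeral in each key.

Chords diatonic to C major: C, Dm, Em, F, G, Am, Bdim.
Reading the progression, the first chord not in that set is F#, so the modulation leaves C major there.
The chord immediately before F# is G, which is diatonic to both keys: V in C major and VI in B minor.

G — V in C major, VI in B minor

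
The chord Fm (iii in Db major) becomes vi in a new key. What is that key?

The numeral vi denotes a minor triad on scale degree 6. With F on degree 6, the tonic of the new key is Ab.
Degree 6 carries a minor triad in major keys, so the destination is Ab major.
Check: the diatonic triads of Ab major are Ab (I), Bbm (ii), Cm (iii), Db (IV), Eb (V), Fm (vi), Gdim (vii°) — Fm is indeed vi.

Ab major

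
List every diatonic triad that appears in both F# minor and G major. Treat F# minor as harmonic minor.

Triads in F# minor (harmonic minor): F#m (i), G#dim (ii°), Aaug (III+), Bm (iv), C# (V), D (VI), E#dim (vii°).
Triads in G major: G (I), Am (ii), Bm (iii), C (IV), D (V), Em (vi), F#dim (vii°).
Shared triads with their functions: Bm (iv in F# minor, iii in G major); D (VI in F# minor, V in G major).

Bm, D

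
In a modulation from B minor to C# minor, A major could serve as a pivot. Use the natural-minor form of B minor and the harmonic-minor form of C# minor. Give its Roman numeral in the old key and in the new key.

The scale of B minor (natural minor) is B C# D E F# G A; A is degree 7, and the triad built there (A-C#-E) is major, so it is VII.
The scale of C# minor (harmonic minor) is C# D# E F# G# A B#; A is degree 6, and the triad built there (A-C#-E) is major, so it is VI.

VII in B minor; VI in C# minor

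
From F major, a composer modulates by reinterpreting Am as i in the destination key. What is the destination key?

The numeral i denotes a minor triad on scale degree 1. With A on degree 1, the tonic of the new key is A.
Degree 1 carries a minor triad in minor keys, so the destination is A minor.
Check: the diatonic triads of A minor (natural minor) are Am (i), Bdim (ii°), C (III), Dm (iv), Em (v), F (VI), G (VII) — Am is indeed i.

A minor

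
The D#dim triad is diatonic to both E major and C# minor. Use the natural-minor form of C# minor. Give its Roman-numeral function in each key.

The scale of E major is E F# G# A B C# D#; D# is degree 7, and the triad built there (D#-F#-A) is diminished, so it is vii°.
The scale of C# minor (natural minor) is C# D# E F# G# A B; D# is degree 2, and the triad built there (D#-F#-A) is diminished, so it is ii°.

vii° in E major; ii° in C# minor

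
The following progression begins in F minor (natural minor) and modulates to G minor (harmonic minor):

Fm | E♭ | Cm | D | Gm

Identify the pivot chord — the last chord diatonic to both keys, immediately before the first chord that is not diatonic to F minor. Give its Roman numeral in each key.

Chords diatonic to F minor: Fm, Gdim, A♭, B♭m, Cm, D♭, E♭.
Reading the progression, the first chord not in that set is D, so the modulation leaves F minor there.
The chord immediately before D is Cm, which is diatonic to both keys: v in F minor and iv in G minor.

Cm — v in F minor, iv in G minor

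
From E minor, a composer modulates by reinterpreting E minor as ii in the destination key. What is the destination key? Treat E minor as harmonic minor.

D major

The numeral ii denotes a minor triad on scale degree 2. With E on degree 2, the tonic of the new key is D.
Degree 2 carries a minor triad in major keys, so the destination is D major.
Check: the diatonic triads of D major are D (I), Em (ii), F#m (iii), G (IV), A (V), Bm (vi), C#dim (vii°) — E minor is indeed ii.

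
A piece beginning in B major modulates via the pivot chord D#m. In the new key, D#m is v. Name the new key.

The numeral v denotes a minor triad on scale degree 5. With D# on degree 5, the tonic of the new key is G#.
Degree 5 carries a minor triad in natural-minor keys, so the destination is G# minor.
Check: the diatonic triads of G# minor (natural minor) are G#m (i), A#dim (ii°), B (III), C#m (iv), D#m (v), E (VI), F# (VII) — D#m is indeed v.

G# minor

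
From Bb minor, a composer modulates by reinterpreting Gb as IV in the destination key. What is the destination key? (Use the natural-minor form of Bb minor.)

Db major

The numeral IV denotes a major triad on scale degree 4. With Gb on degree 4, the tonic of the new key is Db.
Degree 4 carries a major triad in major keys, so the destination is Db major.
Check: the diatonic triads of Db major are Db (I), Ebm (ii), Fm (iii), Gb (IV), Ab (V), Bbm (vi), Cdim (vii°) — Gb is indeed IV.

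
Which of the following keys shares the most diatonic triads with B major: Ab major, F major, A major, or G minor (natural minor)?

Triads of B major: B (I), C#m (ii), D#m (iii), E (IV), F# (V), G#m (vi), A#dim (vii°).
Ab major shares 0: none.
F major shares 0: none.
A major shares 2: C#m, E.
G minor (natural minor) shares 0: none.
The most common triads (2) are shared with A major.

A major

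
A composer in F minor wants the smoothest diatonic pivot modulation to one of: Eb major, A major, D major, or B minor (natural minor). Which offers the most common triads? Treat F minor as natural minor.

Eb major

Triads of F minor (natural minor): Fm (i), Gdim (ii°), Ab (III), Bbm (iv), Cm (v), Db (VI), Eb (VII).
Eb major shares 4: Fm, Ab, Cm, Eb.
A major shares 0: none.
D major shares 0: none.
B minor (natural minor) shares 0: none.
The most common triads (4) are shared with Eb major.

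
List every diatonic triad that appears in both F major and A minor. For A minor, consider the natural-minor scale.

F, Am, C, Dm

Triads in F major: F major (I), G minor (ii), A minor (iii), Bb major (IV), C major (V), D minor (vi), E diminished (vii°).
Triads in A minor (natural minor): A minor (i), B diminished (ii°), C major (III), D minor (iv), E minor (v), F major (VI), G major (VII).
Shared triads with their functions: F major (I in F major, VI in A minor); A minor (iii in F major, i in A minor); C major (V in F major, III in A minor); D minor (vi in F major, iv in A minor).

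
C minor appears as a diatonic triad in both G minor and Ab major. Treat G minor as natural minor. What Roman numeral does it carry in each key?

The scale of G minor (natural minor) is G A Bb C D Eb F; C is degree 4, and the triad built there (C-Eb-G) is minor, so it is iv.
The scale of Ab major is Ab Bb C Db Eb F G; C is degree 3, and the triad built there (C-Eb-G) is minor, so it is iii.

iv in G minor; iii in Ab major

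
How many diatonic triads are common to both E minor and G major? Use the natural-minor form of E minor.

7

Diatonic triads of E minor (natural minor): Em (i), F#dim (ii°), G (III), Am (iv), Bm (v), C (VI), D (VII).
Diatonic triads of G major: G (I), Am (ii), Bm (iii), C (IV), D (V), Em (vi), F#dim (vii°).
Matching root and quality in both lists: Em, F#dim, G, Am, Bm, C, D.
That gives 7 common triads.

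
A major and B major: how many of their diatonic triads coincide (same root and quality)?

Diatonic triads of A major: A (I), Bm (ii), C♯m (iii), D (IV), E (V), F♯m (vi), G♯dim (vii°).
Diatonic triads of B major: B (I), C♯m (ii), D♯m (iii), E (IV), F♯ (V), G♯m (vi), A♯dim (vii°).
Matching root and quality in both lists: C♯m, E.
That gives 2 common triads.

2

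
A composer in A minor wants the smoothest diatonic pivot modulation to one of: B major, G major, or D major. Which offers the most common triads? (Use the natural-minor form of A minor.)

G major

Triads of A minor (natural minor): A minor (i), B diminished (ii°), C major (III), D minor (iv), E minor (v), F major (VI), G major (VII).
B major shares 0: none.
G major shares 4: Am, C, Em, G.
D major shares 2: Em, G.
The most common triads (4) are shared with G major.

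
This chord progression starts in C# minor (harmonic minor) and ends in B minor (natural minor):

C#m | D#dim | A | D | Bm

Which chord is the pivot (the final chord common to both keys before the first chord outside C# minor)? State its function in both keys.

A — VI in C# minor, VII in B minor

Chords diatonic to C# minor: C#m, D#dim, Eaug, F#m, G#, A, B#dim.
Reading the progression, the first chord not in that set is D, so the modulation leaves C# minor there.
The chord immediately before D is A, which is diatonic to both keys: VI in C# minor and VII in B minor.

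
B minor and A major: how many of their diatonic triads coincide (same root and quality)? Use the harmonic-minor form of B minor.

Diatonic triads of B minor (harmonic minor): B minor (i), C# diminished (ii°), D augmented (III+), E minor (iv), F# major (V), G major (VI), A# diminished (vii°).
Diatonic triads of A major: A major (I), B minor (ii), C# minor (iii), D major (IV), E major (V), F# minor (vi), G# diminished (vii°).
Matching root and quality in both lists: B minor.
That gives 1 common triad.

1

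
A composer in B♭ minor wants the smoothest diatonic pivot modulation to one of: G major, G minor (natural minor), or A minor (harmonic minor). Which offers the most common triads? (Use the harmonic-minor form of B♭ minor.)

Triads of B♭ minor (harmonic minor): B♭m (i), Cdim (ii°), D♭aug (III+), E♭m (iv), F (V), G♭ (VI), Adim (vii°).
G major shares 0: none.
G minor (natural minor) shares 2: F, Adim.
A minor (harmonic minor) shares 1: F.
The most common triads (2) are shared with G minor.

G minor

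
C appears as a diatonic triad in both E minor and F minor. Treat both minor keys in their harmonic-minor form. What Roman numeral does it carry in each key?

The scale of E minor (harmonic minor) is E F# G A B C D#; C is degree 6, and the triad built there (C-E-G) is major, so it is VI.
The scale of F minor (harmonic minor) is F G Ab Bb C Db E; C is degree 5, and the triad built there (C-E-G) is major, so it is V.

VI in E minor; V in F minor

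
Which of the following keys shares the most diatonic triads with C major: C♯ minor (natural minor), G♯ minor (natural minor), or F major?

Triads of C major: C major (I), D minor (ii), E minor (iii), F major (IV), G major (V), A minor (vi), B diminished (vii°).
C♯ minor (natural minor) shares 0: none.
G♯ minor (natural minor) shares 0: none.
F major shares 4: C, Dm, F, Am.
The most common triads (4) are shared with F major.

F major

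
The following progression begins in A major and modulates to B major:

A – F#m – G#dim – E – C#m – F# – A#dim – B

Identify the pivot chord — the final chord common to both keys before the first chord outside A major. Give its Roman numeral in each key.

C#m — iii in A major, ii in B major

Chords diatonic to A major: A, Bm, C#m, D, E, F#m, G#dim.
Reading the progression, the first chord not in that set is F#, so the modulation leaves A major there.
The chord immediately before F# is C#m, which is diatonic to both keys: iii in A major and ii in B major.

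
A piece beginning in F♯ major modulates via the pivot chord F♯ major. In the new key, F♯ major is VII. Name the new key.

The numeral VII denotes a major triad on scale degree 7. With F♯ on degree 7, the tonic of the new key is G♯.
Degree 7 carries a major triad in natural-minor keys, so the destination is G♯ minor.
Check: the diatonic triads of G♯ minor (natural minor) are G♯m (i), A♯dim (ii°), B (III), C♯m (iv), D♯m (v), E (VI), F♯ (VII) — F♯ major is indeed VII.

G♯ minor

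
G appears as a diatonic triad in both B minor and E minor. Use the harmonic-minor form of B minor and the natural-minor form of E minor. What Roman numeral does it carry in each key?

The scale of B minor (harmonic minor) is B C# D E F# G A#; G is degree 6, and the triad built there (G-B-D) is major, so it is VI.
The scale of E minor (natural minor) is E F# G A B C D; G is degree 3, and the triad built there (G-B-D) is major, so it is III.

VI in B minor; III in E minor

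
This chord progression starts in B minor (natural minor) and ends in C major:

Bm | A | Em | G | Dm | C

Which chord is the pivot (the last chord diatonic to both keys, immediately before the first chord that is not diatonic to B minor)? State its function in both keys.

Chords diatonic to B minor: Bm, C#dim, D, Em, F#m, G, A.
Reading the progression, the first chord not in that set is Dm, so the modulation leaves B minor there.
The chord immediately before Dm is G, which is diatonic to both keys: VI in B minor and V in C major.

G — VI in B minor, V in C major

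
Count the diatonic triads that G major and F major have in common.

2

Diatonic triads of G major: G major (I), A minor (ii), B minor (iii), C major (IV), D major (V), E minor (vi), F# diminished (vii°).
Diatonic triads of F major: F major (I), G minor (ii), A minor (iii), Bb major (IV), C major (V), D minor (vi), E diminished (vii°).
Matching root and quality in both lists: A minor, C major.
That gives 2 common triads.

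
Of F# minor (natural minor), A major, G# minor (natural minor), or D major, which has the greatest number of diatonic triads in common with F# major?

Triads of F# major: F# major (I), G# minor (ii), A# minor (iii), B major (IV), C# major (V), D# minor (vi), E# diminished (vii°).
F# minor (natural minor) shares 0: none.
A major shares 0: none.
G# minor (natural minor) shares 4: F#, G#m, B, D#m.
D major shares 0: none.
The most common triads (4) are shared with G# minor.

G# minor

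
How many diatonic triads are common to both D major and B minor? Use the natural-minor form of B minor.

7

Diatonic triads of D major: D (I), Em (ii), F#m (iii), G (IV), A (V), Bm (vi), C#dim (vii°).
Diatonic triads of B minor (natural minor): Bm (i), C#dim (ii°), D (III), Em (iv), F#m (v), G (VI), A (VII).
Matching root and quality in both lists: D, Em, F#m, G, A, Bm, C#dim.
That gives 7 common triads.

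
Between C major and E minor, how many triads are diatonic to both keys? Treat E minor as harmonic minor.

3

Diatonic triads of C major: C (I), Dm (ii), Em (iii), F (IV), G (V), Am (vi), Bdim (vii°).
Diatonic triads of E minor (harmonic minor): Em (i), F#dim (ii°), Gaug (III+), Am (iv), B (V), C (VI), D#dim (vii°).
Matching root and quality in both lists: C, Em, Am.
That gives 3 common triads.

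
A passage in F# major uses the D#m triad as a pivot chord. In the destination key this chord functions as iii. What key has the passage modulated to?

The numeral iii denotes a minor triad on scale degree 3. With D# on degree 3, the tonic of the new key is B.
Degree 3 carries a minor triad in major keys, so the destination is B major.
Check: the diatonic triads of B major are B (I), C#m (ii), D#m (iii), E (IV), F# (V), G#m (vi), A#dim (vii°) — D#m is indeed iii.

B major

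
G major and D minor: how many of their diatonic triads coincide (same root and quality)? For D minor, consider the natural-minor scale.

2

Diatonic triads of G major: G (I), Am (ii), Bm (iii), C (IV), D (V), Em (vi), F#dim (vii°).
Diatonic triads of D minor (natural minor): Dm (i), Edim (ii°), F (III), Gm (iv), Am (v), Bb (VI), C (VII).
Matching root and quality in both lists: Am, C.
That gives 2 common triads.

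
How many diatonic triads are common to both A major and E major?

Diatonic triads of A major: A (I), Bm (ii), C#m (iii), D (IV), E (V), F#m (vi), G#dim (vii°).
Diatonic triads of E major: E (I), F#m (ii), G#m (iii), A (IV), B (V), C#m (vi), D#dim (vii°).
Matching root and quality in both lists: A, C#m, E, F#m.
That gives 4 common triads.

4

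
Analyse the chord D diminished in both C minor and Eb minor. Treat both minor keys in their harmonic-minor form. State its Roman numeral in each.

ii° in C minor; vii° in Eb minor

The scale of C minor (harmonic minor) is C D Eb F G Ab B; D is degree 2, and the triad built there (D-F-Ab) is diminished, so it is ii°.
The scale of Eb minor (harmonic minor) is Eb F Gb Ab Bb Cb D; D is degree 7, and the triad built there (D-F-Ab) is diminished, so it is vii°.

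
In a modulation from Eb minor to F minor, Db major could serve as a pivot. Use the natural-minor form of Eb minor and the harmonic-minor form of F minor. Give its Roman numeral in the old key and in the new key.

The scale of Eb minor (natural minor) is Eb F Gb Ab Bb Cb Db; Db is degree 7, and the triad built there (Db-F-Ab) is major, so it is VII.
The scale of F minor (harmonic minor) is F G Ab Bb C Db E; Db is degree 6, and the triad built there (Db-F-Ab) is major, so it is VI.

VII in Eb minor; VI in F minor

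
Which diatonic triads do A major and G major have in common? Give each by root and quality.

Triads in A major: A (I), Bm (ii), C♯m (iii), D (IV), E (V), F♯m (vi), G♯dim (vii°).
Triads in G major: G (I), Am (ii), Bm (iii), C (IV), D (V), Em (vi), F♯dim (vii°).
Shared triads with their functions: Bm (ii in A major, iii in G major); D (IV in A major, V in G major).

Bm, D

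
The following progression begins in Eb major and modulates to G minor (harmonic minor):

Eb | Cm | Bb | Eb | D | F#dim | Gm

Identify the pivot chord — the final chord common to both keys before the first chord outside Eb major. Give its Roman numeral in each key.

Eb — I in Eb major, VI in G minor

Chords diatonic to Eb major: Eb, Fm, Gm, Ab, Bb, Cm, Ddim.
Reading the progression, the first chord not in that set is D, so the modulation leaves Eb major there.
The chord immediately before D is Eb, which is diatonic to both keys: I in Eb major and VI in G minor.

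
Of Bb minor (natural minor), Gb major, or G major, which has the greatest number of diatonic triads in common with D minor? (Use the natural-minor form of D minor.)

G major

Triads of D minor (natural minor): D minor (i), E diminished (ii°), F major (III), G minor (iv), A minor (v), Bb major (VI), C major (VII).
Bb minor (natural minor) shares 0: none.
Gb major shares 0: none.
G major shares 2: Am, C.
The most common triads (2) are shared with G major.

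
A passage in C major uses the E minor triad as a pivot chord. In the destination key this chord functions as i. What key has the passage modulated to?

The numeral i denotes a minor triad on scale degree 1. With E on degree 1, the tonic of the new key is E.
Degree 1 carries a minor triad in minor keys, so the destination is E minor.
Check: the diatonic triads of E minor (natural minor) are Em (i), F#dim (ii°), G (III), Am (iv), Bm (v), C (VI), D (VII) — E minor is indeed i.

E minor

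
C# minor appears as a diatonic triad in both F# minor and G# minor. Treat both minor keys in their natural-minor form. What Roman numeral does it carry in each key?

The scale of F# minor (natural minor) is F# G# A B C# D E; C# is degree 5, and the triad built there (C#-E-G#) is minor, so it is v.
The scale of G# minor (natural minor) is G# A# B C# D# E F#; C# is degree 4, and the triad built there (C#-E-G#) is minor, so it is iv.

v in F# minor; iv in G# minor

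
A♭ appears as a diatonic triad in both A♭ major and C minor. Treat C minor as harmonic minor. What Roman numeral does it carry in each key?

The scale of A♭ major is A♭ B♭ C D♭ E♭ F G; A♭ is degree 1, and the triad built there (A♭-C-E♭) is major, so it is I.
The scale of C minor (harmonic minor) is C D E♭ F G A♭ B; A♭ is degree 6, and the triad built there (A♭-C-E♭) is major, so it is VI.

I in A♭ major; VI in C minor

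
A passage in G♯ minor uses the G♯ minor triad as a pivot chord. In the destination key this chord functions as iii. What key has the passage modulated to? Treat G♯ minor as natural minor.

E major

The numeral iii denotes a minor triad on scale degree 3. With G♯ on degree 3, the tonic of the new key is E.
Degree 3 carries a minor triad in major keys, so the destination is E major.
Check: the diatonic triads of E major are E (I), F♯m (ii), G♯m (iii), A (IV), B (V), C♯m (vi), D♯dim (vii°) — G♯ minor is indeed iii.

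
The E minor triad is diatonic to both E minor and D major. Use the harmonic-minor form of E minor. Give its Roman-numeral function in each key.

i in E minor; ii in D major

The scale of E minor (harmonic minor) is E F# G A B C D#; E is degree 1, and the triad built there (E-G-B) is minor, so it is i.
The scale of D major is D E F# G A B C#; E is degree 2, and the triad built there (E-G-B) is minor, so it is ii.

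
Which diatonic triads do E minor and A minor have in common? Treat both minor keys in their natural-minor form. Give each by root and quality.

Em, G, Am, C

Triads in E minor (natural minor): Em (i), F♯dim (ii°), G (III), Am (iv), Bm (v), C (VI), D (VII).
Triads in A minor (natural minor): Am (i), Bdim (ii°), C (III), Dm (iv), Em (v), F (VI), G (VII).
Shared triads with their functions: Em (i in E minor, v in A minor); G (III in E minor, VII in A minor); Am (iv in E minor, i in A minor); C (VI in E minor, III in A minor).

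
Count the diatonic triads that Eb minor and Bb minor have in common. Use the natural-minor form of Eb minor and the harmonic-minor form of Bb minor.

Diatonic triads of Eb minor (natural minor): Eb minor (i), F diminished (ii°), Gb major (III), Ab minor (iv), Bb minor (v), Cb major (VI), Db major (VII).
Diatonic triads of Bb minor (harmonic minor): Bb minor (i), C diminished (ii°), Db augmented (III+), Eb minor (iv), F major (V), Gb major (VI), A diminished (vii°).
Matching root and quality in both lists: Eb minor, Gb major, Bb minor.
That gives 3 common triads.

3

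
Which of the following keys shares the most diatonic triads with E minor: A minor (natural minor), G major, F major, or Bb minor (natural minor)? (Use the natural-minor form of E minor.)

Triads of E minor (natural minor): Em (i), F#dim (ii°), G (III), Am (iv), Bm (v), C (VI), D (VII).
A minor (natural minor) shares 4: Em, G, Am, C.
G major shares 7: Em, F#dim, G, Am, Bm, C, D.
F major shares 2: Am, C.
Bb minor (natural minor) shares 0: none.
The most common triads (7) are shared with G major.

G major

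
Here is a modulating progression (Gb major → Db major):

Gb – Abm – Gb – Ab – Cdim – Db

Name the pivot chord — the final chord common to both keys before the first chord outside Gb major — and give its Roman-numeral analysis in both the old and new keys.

Gb — I in Gb major, IV in Db major

Chords diatonic to Gb major: Gb, Abm, Bbm, Cb, Db, Ebm, Fdim.
Reading the progression, the first chord not in that set is Ab, so the modulation leaves Gb major there.
The chord immediately before Ab is Gb, which is diatonic to both keys: I in Gb major and IV in Db major.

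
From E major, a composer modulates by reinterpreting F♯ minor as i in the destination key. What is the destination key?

The numeral i denotes a minor triad on scale degree 1. With F♯ on degree 1, the tonic of the new key is F♯.
Degree 1 carries a minor triad in minor keys, so the destination is F♯ minor.
Check: the diatonic triads of F♯ minor (natural minor) are F♯m (i), G♯dim (ii°), A (III), Bm (iv), C♯m (v), D (VI), E (VII) — F♯ minor is indeed i.

F♯ minor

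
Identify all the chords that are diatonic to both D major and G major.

Triads in D major: D major (I), E minor (ii), F♯ minor (iii), G major (IV), A major (V), B minor (vi), C♯ diminished (vii°).
Triads in G major: G major (I), A minor (ii), B minor (iii), C major (IV), D major (V), E minor (vi), F♯ diminished (vii°).
Shared triads with their functions: D major (I in D major, V in G major); E minor (ii in D major, vi in G major); G major (IV in D major, I in G major); B minor (vi in D major, iii in G major).

D, Em, G, Bm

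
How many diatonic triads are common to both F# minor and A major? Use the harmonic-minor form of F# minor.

4

Diatonic triads of F# minor (harmonic minor): F# minor (i), G# diminished (ii°), A augmented (III+), B minor (iv), C# major (V), D major (VI), E# diminished (vii°).
Diatonic triads of A major: A major (I), B minor (ii), C# minor (iii), D major (IV), E major (V), F# minor (vi), G# diminished (vii°).
Matching root and quality in both lists: F# minor, G# diminished, B minor, D major.
That gives 4 common triads.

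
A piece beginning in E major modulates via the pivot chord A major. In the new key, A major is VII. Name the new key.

B minor

The numeral VII denotes a major triad on scale degree 7. With A on degree 7, the tonic of the new key is B.
Degree 7 carries a major triad in natural-minor keys, so the destination is B minor.
Check: the diatonic triads of B minor (natural minor) are Bm (i), C#dim (ii°), D (III), Em (iv), F#m (v), G (VI), A (VII) — A major is indeed VII.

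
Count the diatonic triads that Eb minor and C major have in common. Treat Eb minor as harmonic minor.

0

Diatonic triads of Eb minor (harmonic minor): Eb minor (i), F diminished (ii°), Gb augmented (III+), Ab minor (iv), Bb major (V), Cb major (VI), D diminished (vii°).
Diatonic triads of C major: C major (I), D minor (ii), E minor (iii), F major (IV), G major (V), A minor (vi), B diminished (vii°).
No triad has the same root and quality in both keys.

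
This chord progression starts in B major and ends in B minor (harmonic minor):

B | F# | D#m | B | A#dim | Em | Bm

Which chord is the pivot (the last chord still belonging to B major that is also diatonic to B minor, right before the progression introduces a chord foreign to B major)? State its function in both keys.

Chords diatonic to B major: B, C#m, D#m, E, F#, G#m, A#dim.
Reading the progression, the first chord not in that set is Em, so the modulation leaves B major there.
The chord immediately before Em is A#dim, which is diatonic to both keys: vii° in B major and vii° in B minor.

A#dim — vii° in B major, vii° in B minor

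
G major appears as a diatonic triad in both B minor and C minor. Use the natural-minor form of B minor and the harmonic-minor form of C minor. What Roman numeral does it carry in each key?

The scale of B minor (natural minor) is B C♯ D E F♯ G A; G is degree 6, and the triad built there (G-B-D) is major, so it is VI.
The scale of C minor (harmonic minor) is C D E♭ F G A♭ B; G is degree 5, and the triad built there (G-B-D) is major, so it is V.

VI in B minor; V in C minor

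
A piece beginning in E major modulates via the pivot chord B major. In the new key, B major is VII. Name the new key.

The numeral VII denotes a major triad on scale degree 7. With B on degree 7, the tonic of the new key is C♯.
Degree 7 carries a major triad in natural-minor keys, so the destination is C♯ minor.
Check: the diatonic triads of C♯ minor (natural minor) are C♯m (i), D♯dim (ii°), E (III), F♯m (iv), G♯m (v), A (VI), B (VII) — B major is indeed VII.

C♯ minor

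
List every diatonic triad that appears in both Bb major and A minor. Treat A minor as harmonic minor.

Dm, F

Triads in Bb major: Bb major (I), C minor (ii), D minor (iii), Eb major (IV), F major (V), G minor (vi), A diminished (vii°).
Triads in A minor (harmonic minor): A minor (i), B diminished (ii°), C augmented (III+), D minor (iv), E major (V), F major (VI), G# diminished (vii°).
Shared triads with their functions: D minor (iii in Bb major, iv in A minor); F major (V in Bb major, VI in A minor).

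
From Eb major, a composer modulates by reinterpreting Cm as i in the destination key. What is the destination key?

C minor

The numeral i denotes a minor triad on scale degree 1. With C on degree 1, the tonic of the new key is C.
Degree 1 carries a minor triad in minor keys, so the destination is C minor.
Check: the diatonic triads of C minor (natural minor) are Cm (i), Ddim (ii°), Eb (III), Fm (iv), Gm (v), Ab (VI), Bb (VII) — Cm is indeed i.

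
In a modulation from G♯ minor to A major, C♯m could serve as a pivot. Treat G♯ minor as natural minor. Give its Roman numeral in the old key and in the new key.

iv in G♯ minor; iii in A major

The scale of G♯ minor (natural minor) is G♯ A♯ B C♯ D♯ E F♯; C♯ is degree 4, and the triad built there (C♯-E-G♯) is minor, so it is iv.
The scale of A major is A B C♯ D E F♯ G♯; C♯ is degree 3, and the triad built there (C♯-E-G♯) is minor, so it is iii.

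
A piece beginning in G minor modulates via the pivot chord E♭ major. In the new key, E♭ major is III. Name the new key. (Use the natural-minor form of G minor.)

The numeral III denotes a major triad on scale degree 3. With E♭ on degree 3, the tonic of the new key is C.
Degree 3 carries a major triad in natural-minor keys, so the destination is C minor.
Check: the diatonic triads of C minor (natural minor) are Cm (i), Ddim (ii°), E♭ (III), Fm (iv), Gm (v), A♭ (VI), B♭ (VII) — E♭ major is indeed III.

C minor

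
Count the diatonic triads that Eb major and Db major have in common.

Diatonic triads of Eb major: Eb major (I), F minor (ii), G minor (iii), Ab major (IV), Bb major (V), C minor (vi), D diminished (vii°).
Diatonic triads of Db major: Db major (I), Eb minor (ii), F minor (iii), Gb major (IV), Ab major (V), Bb minor (vi), C diminished (vii°).
Matching root and quality in both lists: F minor, Ab major.
That gives 2 common triads.

2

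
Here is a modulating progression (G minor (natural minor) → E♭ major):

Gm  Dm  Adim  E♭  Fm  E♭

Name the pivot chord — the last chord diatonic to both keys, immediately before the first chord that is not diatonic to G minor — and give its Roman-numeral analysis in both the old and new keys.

E♭ — VI in G minor, I in E♭ major

Chords diatonic to G minor: Gm, Adim, B♭, Cm, Dm, E♭, F.
Reading the progression, the first chord not in that set is Fm, so the modulation leaves G minor there.
The chord immediately before Fm is E♭, which is diatonic to both keys: VI in G minor and I in E♭ major.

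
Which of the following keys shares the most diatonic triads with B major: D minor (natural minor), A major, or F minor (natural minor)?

A major

Triads of B major: B (I), C♯m (ii), D♯m (iii), E (IV), F♯ (V), G♯m (vi), A♯dim (vii°).
D minor (natural minor) shares 0: none.
A major shares 2: C♯m, E.
F minor (natural minor) shares 0: none.
The most common triads (2) are shared with A major.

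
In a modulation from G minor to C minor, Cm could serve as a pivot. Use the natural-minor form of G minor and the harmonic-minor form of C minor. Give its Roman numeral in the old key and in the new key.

iv in G minor; i in C minor

The scale of G minor (natural minor) is G A Bb C D Eb F; C is degree 4, and the triad built there (C-Eb-G) is minor, so it is iv.
The scale of C minor (harmonic minor) is C D Eb F G Ab B; C is degree 1, and the triad built there (C-Eb-G) is minor, so it is i.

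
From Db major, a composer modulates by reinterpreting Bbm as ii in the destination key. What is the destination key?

The numeral ii denotes a minor triad on scale degree 2. With Bb on degree 2, the tonic of the new key is Ab.
Degree 2 carries a minor triad in major keys, so the destination is Ab major.
Check: the diatonic triads of Ab major are Ab (I), Bbm (ii), Cm (iii), Db (IV), Eb (V), Fm (vi), Gdim (vii°) — Bbm is indeed ii.

Ab major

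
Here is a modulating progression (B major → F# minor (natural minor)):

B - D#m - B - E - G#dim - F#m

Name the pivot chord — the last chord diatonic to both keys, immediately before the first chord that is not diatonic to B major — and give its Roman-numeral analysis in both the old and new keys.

E — IV in B major, VII in F# minor

Chords diatonic to B major: B, C#m, D#m, E, F#, G#m, A#dim.
Reading the progression, the first chord not in that set is G#dim, so the modulation leaves B major there.
The chord immediately before G#dim is E, which is diatonic to both keys: IV in B major and VII in F# minor.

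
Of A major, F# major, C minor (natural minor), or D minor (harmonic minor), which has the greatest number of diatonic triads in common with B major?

F# major

Triads of B major: B major (I), C# minor (ii), D# minor (iii), E major (IV), F# major (V), G# minor (vi), A# diminished (vii°).
A major shares 2: C#m, E.
F# major shares 4: B, D#m, F#, G#m.
C minor (natural minor) shares 0: none.
D minor (harmonic minor) shares 0: none.
The most common triads (4) are shared with F# major.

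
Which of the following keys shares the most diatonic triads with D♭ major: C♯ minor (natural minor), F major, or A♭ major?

Triads of D♭ major: D♭ major (I), E♭ minor (ii), F minor (iii), G♭ major (IV), A♭ major (V), B♭ minor (vi), C diminished (vii°).
C♯ minor (natural minor) shares 0: none.
F major shares 0: none.
A♭ major shares 4: D♭, Fm, A♭, B♭m.
The most common triads (4) are shared with A♭ major.

A♭ major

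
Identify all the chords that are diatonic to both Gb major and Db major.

Triads in Gb major: Gb (I), Abm (ii), Bbm (iii), Cb (IV), Db (V), Ebm (vi), Fdim (vii°).
Triads in Db major: Db (I), Ebm (ii), Fm (iii), Gb (IV), Ab (V), Bbm (vi), Cdim (vii°).
Shared triads with their functions: Gb (I in Gb major, IV in Db major); Bbm (iii in Gb major, vi in Db major); Db (V in Gb major, I in Db major); Ebm (vi in Gb major, ii in Db major).

Gb, Bbm, Db, Ebm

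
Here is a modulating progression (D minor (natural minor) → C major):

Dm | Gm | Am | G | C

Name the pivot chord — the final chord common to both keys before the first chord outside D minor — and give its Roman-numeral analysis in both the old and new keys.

Am — v in D minor, vi in C major

Chords diatonic to D minor: Dm, Edim, F, Gm, Am, B♭, C.
Reading the progression, the first chord not in that set is G, so the modulation leaves D minor there.
The chord immediately before G is Am, which is diatonic to both keys: v in D minor and vi in C major.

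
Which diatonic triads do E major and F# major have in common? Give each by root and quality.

G#m, B

Triads in E major: E major (I), F# minor (ii), G# minor (iii), A major (IV), B major (V), C# minor (vi), D# diminished (vii°).
Triads in F# major: F# major (I), G# minor (ii), A# minor (iii), B major (IV), C# major (V), D# minor (vi), E# diminished (vii°).
Shared triads with their functions: G# minor (iii in E major, ii in F# major); B major (V in E major, IV in F# major).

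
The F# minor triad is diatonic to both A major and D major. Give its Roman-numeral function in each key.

vi in A major; iii in D major

The scale of A major is A B C# D E F# G#; F# is degree 6, and the triad built there (F#-A-C#) is minor, so it is vi.
The scale of D major is D E F# G A B C#; F# is degree 3, and the triad built there (F#-A-C#) is minor, so it is iii.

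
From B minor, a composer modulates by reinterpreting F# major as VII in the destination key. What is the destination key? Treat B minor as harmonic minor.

G# minor

The numeral VII denotes a major triad on scale degree 7. With F# on degree 7, the tonic of the new key is G#.
Degree 7 carries a major triad in natural-minor keys, so the destination is G# minor.
Check: the diatonic triads of G# minor (natural minor) are G#m (i), A#dim (ii°), B (III), C#m (iv), D#m (v), E (VI), F# (VII) — F# major is indeed VII.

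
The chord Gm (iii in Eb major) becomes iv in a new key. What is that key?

D minor

The numeral iv denotes a minor triad on scale degree 4. With G on degree 4, the tonic of the new key is D.
Degree 4 carries a minor triad in minor keys, so the destination is D minor.
Check: the diatonic triads of D minor (natural minor) are Dm (i), Edim (ii°), F (III), Gm (iv), Am (v), Bb (VI), C (VII) — Gm is indeed iv.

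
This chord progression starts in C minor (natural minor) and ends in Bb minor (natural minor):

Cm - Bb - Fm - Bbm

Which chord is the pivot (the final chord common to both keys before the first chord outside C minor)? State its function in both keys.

Chords diatonic to C minor: Cm, Ddim, Eb, Fm, Gm, Ab, Bb.
Reading the progression, the first chord not in that set is Bbm, so the modulation leaves C minor there.
The chord immediately before Bbm is Fm, which is diatonic to both keys: iv in C minor and v in Bb minor.

Fm — iv in C minor, v in Bb minor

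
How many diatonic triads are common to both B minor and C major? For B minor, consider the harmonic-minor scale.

2

Diatonic triads of B minor (harmonic minor): Bm (i), C#dim (ii°), Daug (III+), Em (iv), F# (V), G (VI), A#dim (vii°).
Diatonic triads of C major: C (I), Dm (ii), Em (iii), F (IV), G (V), Am (vi), Bdim (vii°).
Matching root and quality in both lists: Em, G.
That gives 2 common triads.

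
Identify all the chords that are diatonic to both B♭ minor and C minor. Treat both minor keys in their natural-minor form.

Fm, A♭

Triads in B♭ minor (natural minor): B♭ minor (i), C diminished (ii°), D♭ major (III), E♭ minor (iv), F minor (v), G♭ major (VI), A♭ major (VII).
Triads in C minor (natural minor): C minor (i), D diminished (ii°), E♭ major (III), F minor (iv), G minor (v), A♭ major (VI), B♭ major (VII).
Shared triads with their functions: F minor (v in B♭ minor, iv in C minor); A♭ major (VII in B♭ minor, VI in C minor).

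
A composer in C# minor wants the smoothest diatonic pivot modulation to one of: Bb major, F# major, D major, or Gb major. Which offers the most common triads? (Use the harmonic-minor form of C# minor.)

D major

Triads of C# minor (harmonic minor): C#m (i), D#dim (ii°), Eaug (III+), F#m (iv), G# (V), A (VI), B#dim (vii°).
Bb major shares 0: none.
F# major shares 0: none.
D major shares 2: F#m, A.
Gb major shares 0: none.
The most common triads (2) are shared with D major.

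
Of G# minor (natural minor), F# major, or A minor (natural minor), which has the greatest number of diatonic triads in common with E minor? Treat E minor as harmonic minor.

A minor

Triads of E minor (harmonic minor): E minor (i), F# diminished (ii°), G augmented (III+), A minor (iv), B major (V), C major (VI), D# diminished (vii°).
G# minor (natural minor) shares 1: B.
F# major shares 1: B.
A minor (natural minor) shares 3: Em, Am, C.
The most common triads (3) are shared with A minor.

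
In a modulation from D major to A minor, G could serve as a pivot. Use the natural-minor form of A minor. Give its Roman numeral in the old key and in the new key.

The scale of D major is D E F# G A B C#; G is degree 4, and the triad built there (G-B-D) is major, so it is IV.
The scale of A minor (natural minor) is A B C D E F G; G is degree 7, and the triad built there (G-B-D) is major, so it is VII.

IV in D major; VII in A minor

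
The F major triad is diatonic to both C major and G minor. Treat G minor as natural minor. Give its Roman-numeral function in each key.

The scale of C major is C D E F G A B; F is degree 4, and the triad built there (F-A-C) is major, so it is IV.
The scale of G minor (natural minor) is G A B♭ C D E♭ F; F is degree 7, and the triad built there (F-A-C) is major, so it is VII.

IV in C major; VII in G minor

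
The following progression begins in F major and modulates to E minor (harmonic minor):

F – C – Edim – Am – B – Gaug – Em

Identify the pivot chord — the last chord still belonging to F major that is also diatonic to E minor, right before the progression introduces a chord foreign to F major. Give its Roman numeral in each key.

Chords diatonic to F major: F, Gm, Am, Bb, C, Dm, Edim.
Reading the progression, the first chord not in that set is B, so the modulation leaves F major there.
The chord immediately before B is Am, which is diatonic to both keys: iii in F major and iv in E minor.

Am — iii in F major, iv in E minor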